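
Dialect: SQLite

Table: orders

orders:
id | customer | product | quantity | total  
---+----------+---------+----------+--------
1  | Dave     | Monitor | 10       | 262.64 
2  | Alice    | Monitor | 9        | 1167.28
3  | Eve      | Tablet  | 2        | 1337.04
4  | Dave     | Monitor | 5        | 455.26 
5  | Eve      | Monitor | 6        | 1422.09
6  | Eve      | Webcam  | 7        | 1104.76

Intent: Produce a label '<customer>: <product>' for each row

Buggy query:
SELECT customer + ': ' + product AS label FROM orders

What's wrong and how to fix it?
Bug: '+' is numeric addition; on text columns SQLite converts them to 0 instead of concatenating

Fix: Replace + with || to concatenate text

Corrected query:
SELECT customer || ': ' || product AS label FROM orders

Result:
label         
--------------
Dave: Monitor 
Alice: Monitor
Eve: Tablet   
Dave: Monitor 
Eve: Monitor  
Eve: Webcam   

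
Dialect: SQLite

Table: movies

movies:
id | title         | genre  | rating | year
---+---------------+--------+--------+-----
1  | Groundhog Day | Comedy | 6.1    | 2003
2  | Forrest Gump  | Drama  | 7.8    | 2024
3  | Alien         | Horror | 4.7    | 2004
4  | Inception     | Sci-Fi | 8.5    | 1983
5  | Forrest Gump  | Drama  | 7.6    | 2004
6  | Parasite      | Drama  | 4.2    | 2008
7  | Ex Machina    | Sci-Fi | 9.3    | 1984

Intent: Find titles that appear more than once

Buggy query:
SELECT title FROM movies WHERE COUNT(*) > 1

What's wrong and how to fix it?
Bug: COUNT(*) is an aggregate and cannot be used in WHERE

Fix: Group first, then use HAVING for the count condition

Corrected query:
SELECT title FROM movies GROUP BY title HAVING COUNT(*) > 1

Result:
title       
------------
Forrest Gump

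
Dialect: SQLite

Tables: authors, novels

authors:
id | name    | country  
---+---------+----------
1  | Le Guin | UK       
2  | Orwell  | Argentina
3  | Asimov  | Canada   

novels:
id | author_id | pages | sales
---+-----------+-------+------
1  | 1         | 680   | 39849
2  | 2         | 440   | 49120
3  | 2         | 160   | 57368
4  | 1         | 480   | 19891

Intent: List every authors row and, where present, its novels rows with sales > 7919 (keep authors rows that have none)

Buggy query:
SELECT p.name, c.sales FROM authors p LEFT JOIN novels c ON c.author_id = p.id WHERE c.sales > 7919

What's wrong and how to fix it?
Bug: A WHERE condition on the right-hand table after LEFT JOIN drops unmatched parents

Fix: Put 'c.sales > 7919' in the JOIN's ON clause instead of WHERE

Corrected query:
SELECT p.name, c.sales FROM authors p LEFT JOIN novels c ON c.author_id = p.id AND c.sales > 7919

Result:
name    | sales
--------+------
Le Guin | 19891
Le Guin | 39849
Orwell  | 49120
Orwell  | 57368
Asimov  | NULL 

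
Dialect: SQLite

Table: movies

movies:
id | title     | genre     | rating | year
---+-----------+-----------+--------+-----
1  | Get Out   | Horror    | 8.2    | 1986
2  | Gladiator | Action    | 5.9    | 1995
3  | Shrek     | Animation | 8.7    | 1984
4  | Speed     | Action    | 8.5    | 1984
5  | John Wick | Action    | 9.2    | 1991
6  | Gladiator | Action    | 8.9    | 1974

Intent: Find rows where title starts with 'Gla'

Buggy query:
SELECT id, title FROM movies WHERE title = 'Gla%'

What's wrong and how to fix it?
Bug: '=' compares the literal string including the % character; pattern matching needs LIKE

Fix: Replace '=' with LIKE so 'Gla%' is treated as a pattern

Corrected query:
SELECT id, title FROM movies WHERE title LIKE 'Gla%'

Result:
id | title    
---+----------
2  | Gladiator
6  | Gladiator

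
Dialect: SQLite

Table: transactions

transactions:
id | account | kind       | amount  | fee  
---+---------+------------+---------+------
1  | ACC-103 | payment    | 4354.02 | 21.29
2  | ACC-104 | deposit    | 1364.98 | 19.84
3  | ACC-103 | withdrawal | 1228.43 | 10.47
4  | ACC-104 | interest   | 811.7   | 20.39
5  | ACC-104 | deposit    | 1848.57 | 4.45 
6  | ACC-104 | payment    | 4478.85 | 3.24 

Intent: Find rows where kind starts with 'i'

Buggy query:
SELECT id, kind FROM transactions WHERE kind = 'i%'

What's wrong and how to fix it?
Bug: Wildcards only work with LIKE; '=' treats '%' as a literal character

Fix: Replace '=' with LIKE so 'i%' is treated as a pattern

Corrected query:
SELECT id, kind FROM transactions WHERE kind LIKE 'i%'

Result:
id | kind    
---+---------
4  | interest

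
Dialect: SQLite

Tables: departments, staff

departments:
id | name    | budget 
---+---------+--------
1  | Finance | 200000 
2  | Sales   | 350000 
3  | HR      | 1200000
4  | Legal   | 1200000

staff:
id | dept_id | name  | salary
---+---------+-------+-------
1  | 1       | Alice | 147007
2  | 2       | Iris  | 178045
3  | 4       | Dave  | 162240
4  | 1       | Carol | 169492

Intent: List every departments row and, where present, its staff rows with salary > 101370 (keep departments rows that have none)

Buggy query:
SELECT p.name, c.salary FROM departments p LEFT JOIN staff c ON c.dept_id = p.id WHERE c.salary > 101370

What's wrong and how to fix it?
Bug: Filtering c.salary in WHERE discards the NULL rows produced by LEFT JOIN, turning it into an inner join

Fix: Put 'c.salary > 101370' in the JOIN's ON clause instead of WHERE

Corrected query:
SELECT p.name, c.salary FROM departments p LEFT JOIN staff c ON c.dept_id = p.id AND c.salary > 101370

Result:
name    | salary
--------+-------
Finance | 147007
Finance | 169492
Sales   | 178045
HR      | NULL  
Legal   | 162240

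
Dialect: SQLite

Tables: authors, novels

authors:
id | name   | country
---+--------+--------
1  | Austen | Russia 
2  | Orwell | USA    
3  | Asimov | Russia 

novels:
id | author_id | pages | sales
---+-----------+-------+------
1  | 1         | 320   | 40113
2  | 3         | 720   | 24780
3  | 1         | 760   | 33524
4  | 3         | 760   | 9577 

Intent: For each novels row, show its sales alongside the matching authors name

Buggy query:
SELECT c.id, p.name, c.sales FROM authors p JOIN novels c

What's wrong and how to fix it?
Bug: JOIN with no ON clause produces a cartesian product; every novels row pairs with every authors row

Fix: Add ON c.author_id = p.id to the JOIN

Corrected query:
SELECT c.id, p.name, c.sales FROM authors p JOIN novels c ON c.author_id = p.id

Result:
id | name   | sales
---+--------+------
1  | Austen | 40113
2  | Asimov | 24780
3  | Austen | 33524
4  | Asimov | 9577 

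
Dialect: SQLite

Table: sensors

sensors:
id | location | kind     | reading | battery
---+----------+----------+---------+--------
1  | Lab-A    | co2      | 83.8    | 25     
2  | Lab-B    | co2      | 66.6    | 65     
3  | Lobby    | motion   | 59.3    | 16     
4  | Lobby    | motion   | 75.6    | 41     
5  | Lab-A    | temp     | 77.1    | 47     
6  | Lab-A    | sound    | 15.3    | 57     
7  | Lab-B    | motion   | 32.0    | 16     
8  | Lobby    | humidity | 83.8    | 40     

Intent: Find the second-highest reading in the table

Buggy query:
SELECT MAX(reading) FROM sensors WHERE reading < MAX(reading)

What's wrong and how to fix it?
Bug: The inner MAX is an aggregate inside WHERE, which is not allowed

Fix: Compute the overall MAX in a subquery, then take MAX of rows below it

Corrected query:
SELECT MAX(reading) FROM sensors WHERE reading < (SELECT MAX(reading) FROM sensors)

Result:
MAX(reading)
------------
77.1        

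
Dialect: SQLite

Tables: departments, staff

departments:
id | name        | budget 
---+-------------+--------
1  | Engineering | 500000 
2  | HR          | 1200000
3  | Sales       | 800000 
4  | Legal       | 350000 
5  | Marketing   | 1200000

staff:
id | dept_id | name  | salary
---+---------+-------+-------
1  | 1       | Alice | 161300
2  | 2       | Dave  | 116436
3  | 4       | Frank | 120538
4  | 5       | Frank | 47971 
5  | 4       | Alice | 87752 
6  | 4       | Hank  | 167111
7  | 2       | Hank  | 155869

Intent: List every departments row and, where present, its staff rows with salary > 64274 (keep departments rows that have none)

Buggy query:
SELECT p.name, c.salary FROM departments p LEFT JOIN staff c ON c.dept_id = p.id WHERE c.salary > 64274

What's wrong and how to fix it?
Bug: A WHERE condition on the right-hand table after LEFT JOIN drops unmatched parents

Fix: Put 'c.salary > 64274' in the JOIN's ON clause instead of WHERE

Corrected query:
SELECT p.name, c.salary FROM departments p LEFT JOIN staff c ON c.dept_id = p.id AND c.salary > 64274

Result:
name        | salary
------------+-------
Engineering | 161300
HR          | 116436
HR          | 155869
Sales       | NULL  
Legal       | 87752 
Legal       | 120538
Legal       | 167111
Marketing   | NULL  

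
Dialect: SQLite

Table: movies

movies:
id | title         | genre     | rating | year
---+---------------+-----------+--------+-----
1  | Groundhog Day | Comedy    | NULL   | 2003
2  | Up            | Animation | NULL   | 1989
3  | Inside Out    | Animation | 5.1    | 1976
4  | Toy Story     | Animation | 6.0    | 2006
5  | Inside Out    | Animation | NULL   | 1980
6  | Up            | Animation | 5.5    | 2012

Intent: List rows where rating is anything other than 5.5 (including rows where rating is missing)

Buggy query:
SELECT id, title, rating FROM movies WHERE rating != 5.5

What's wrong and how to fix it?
Bug: 'rating != 5.5' is unknown when rating is NULL, so NULL rows are silently excluded

Fix: Add an explicit OR rating IS NULL to include the missing-value rows

Corrected query:
SELECT id, title, rating FROM movies WHERE rating != 5.5 OR rating IS NULL

Result:
id | title         | rating
---+---------------+-------
1  | Groundhog Day | NULL  
2  | Up            | NULL  
3  | Inside Out    | 5.1   
4  | Toy Story     | 6     
5  | Inside Out    | NULL  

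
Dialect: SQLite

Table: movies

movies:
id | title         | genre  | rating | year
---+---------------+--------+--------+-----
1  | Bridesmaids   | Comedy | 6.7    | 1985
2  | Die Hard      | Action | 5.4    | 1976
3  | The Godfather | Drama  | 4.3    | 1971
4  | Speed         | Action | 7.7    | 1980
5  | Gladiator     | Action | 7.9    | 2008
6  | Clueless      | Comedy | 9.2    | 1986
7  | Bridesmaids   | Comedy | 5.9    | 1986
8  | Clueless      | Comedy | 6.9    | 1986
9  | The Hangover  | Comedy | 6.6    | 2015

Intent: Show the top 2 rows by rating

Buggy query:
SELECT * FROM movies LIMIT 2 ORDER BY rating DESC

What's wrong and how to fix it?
Bug: LIMIT must come after ORDER BY

Fix: Swap the clauses: ORDER BY first, then LIMIT

Corrected query:
SELECT * FROM movies ORDER BY rating DESC LIMIT 2

Result:
id | title     | genre  | rating | year
---+-----------+--------+--------+-----
6  | Clueless  | Comedy | 9.2    | 1986
5  | Gladiator | Action | 7.9    | 2008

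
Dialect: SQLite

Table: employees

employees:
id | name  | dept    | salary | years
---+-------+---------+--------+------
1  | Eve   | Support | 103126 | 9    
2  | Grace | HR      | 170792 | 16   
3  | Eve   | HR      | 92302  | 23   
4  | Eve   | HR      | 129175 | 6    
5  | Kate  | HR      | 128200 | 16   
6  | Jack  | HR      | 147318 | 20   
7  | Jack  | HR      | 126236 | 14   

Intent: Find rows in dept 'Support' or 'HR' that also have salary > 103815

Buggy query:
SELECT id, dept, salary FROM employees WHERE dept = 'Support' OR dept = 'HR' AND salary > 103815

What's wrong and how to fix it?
Bug: Without parentheses, AND is evaluated before OR, so the salary filter only applies to the 'HR' branch

Fix: Group the OR with parentheses (or use IN), then AND the threshold

Corrected query:
SELECT id, dept, salary FROM employees WHERE (dept = 'Support' OR dept = 'HR') AND salary > 103815

Result:
id | dept | salary
---+------+-------
2  | HR   | 170792
4  | HR   | 129175
5  | HR   | 128200
6  | HR   | 147318
7  | HR   | 126236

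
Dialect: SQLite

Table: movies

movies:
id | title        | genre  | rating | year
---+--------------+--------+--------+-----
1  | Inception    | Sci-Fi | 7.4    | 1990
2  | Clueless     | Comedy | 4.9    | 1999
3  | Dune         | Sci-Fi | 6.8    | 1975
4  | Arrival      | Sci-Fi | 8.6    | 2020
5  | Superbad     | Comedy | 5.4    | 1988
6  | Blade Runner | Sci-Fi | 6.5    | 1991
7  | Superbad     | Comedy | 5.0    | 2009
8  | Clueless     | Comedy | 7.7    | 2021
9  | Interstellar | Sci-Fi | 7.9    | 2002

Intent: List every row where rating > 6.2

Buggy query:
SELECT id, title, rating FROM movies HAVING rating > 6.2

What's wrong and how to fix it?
Bug: HAVING filters the output of aggregation, but this query has no GROUP BY and no aggregate functions, so SQLite rejects it (HAVING clause on a non-aggregate query); the condition here is per row

Fix: Replace HAVING with WHERE since the condition applies to individual rows

Corrected query:
SELECT id, title, rating FROM movies WHERE rating > 6.2

Result:
id | title        | rating
---+--------------+-------
1  | Inception    | 7.4   
3  | Dune         | 6.8   
4  | Arrival      | 8.6   
6  | Blade Runner | 6.5   
8  | Clueless     | 7.7   
9  | Interstellar | 7.9   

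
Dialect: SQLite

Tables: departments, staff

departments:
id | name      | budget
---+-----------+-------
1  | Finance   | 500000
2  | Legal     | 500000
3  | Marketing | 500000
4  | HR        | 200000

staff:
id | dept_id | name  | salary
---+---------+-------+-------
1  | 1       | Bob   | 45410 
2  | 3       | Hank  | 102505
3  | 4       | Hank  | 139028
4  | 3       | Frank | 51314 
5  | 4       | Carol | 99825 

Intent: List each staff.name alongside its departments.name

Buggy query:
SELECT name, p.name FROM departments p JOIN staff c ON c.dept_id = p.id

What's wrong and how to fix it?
Bug: Both tables have a 'name' column; the unqualified reference is ambiguous

Fix: Qualify the column with its table alias (c.name)

Corrected query:
SELECT c.name, p.name FROM departments p JOIN staff c ON c.dept_id = p.id

Result:
name  | name     
------+----------
Bob   | Finance  
Hank  | Marketing
Hank  | HR       
Frank | Marketing
Carol | HR       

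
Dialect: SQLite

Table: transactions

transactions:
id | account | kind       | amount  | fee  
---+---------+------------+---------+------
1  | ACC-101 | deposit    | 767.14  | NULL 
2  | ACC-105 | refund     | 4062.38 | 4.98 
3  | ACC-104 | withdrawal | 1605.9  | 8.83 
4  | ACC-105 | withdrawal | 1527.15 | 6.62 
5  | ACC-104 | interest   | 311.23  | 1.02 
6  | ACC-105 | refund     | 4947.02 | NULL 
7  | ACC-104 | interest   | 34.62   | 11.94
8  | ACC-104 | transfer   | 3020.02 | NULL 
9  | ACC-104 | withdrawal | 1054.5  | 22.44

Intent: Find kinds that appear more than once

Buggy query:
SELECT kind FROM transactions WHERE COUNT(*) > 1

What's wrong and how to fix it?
Bug: COUNT(*) is an aggregate and cannot be used in WHERE

Fix: Group first, then use HAVING for the count condition

Corrected query:
SELECT kind FROM transactions GROUP BY kind HAVING COUNT(*) > 1

Result:
kind      
----------
interest  
refund    
withdrawal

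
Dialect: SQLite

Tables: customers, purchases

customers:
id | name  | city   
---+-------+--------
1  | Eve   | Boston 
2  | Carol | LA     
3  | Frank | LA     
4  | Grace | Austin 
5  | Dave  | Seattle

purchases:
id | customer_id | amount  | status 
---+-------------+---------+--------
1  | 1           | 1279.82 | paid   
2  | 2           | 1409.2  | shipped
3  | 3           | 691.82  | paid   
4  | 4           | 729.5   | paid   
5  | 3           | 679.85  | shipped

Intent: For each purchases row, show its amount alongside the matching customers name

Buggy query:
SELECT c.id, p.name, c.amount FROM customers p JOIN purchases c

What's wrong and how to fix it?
Bug: JOIN with no ON clause produces a cartesian product; every purchases row pairs with every customers row

Fix: Add ON c.customer_id = p.id to the JOIN

Corrected query:
SELECT c.id, p.name, c.amount FROM customers p JOIN purchases c ON c.customer_id = p.id

Result:
id | name  | amount 
---+-------+--------
1  | Eve   | 1279.82
2  | Carol | 1409.2 
3  | Frank | 691.82 
4  | Grace | 729.5  
5  | Frank | 679.85 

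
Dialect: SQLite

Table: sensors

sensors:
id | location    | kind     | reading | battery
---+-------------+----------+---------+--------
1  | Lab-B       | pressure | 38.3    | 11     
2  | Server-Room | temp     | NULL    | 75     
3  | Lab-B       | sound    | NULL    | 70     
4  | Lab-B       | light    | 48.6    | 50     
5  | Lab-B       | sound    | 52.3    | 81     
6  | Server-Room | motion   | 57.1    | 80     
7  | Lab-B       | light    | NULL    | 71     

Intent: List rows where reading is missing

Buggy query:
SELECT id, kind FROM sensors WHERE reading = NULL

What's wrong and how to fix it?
Bug: '= NULL' is always unknown in SQL three-valued logic, so no rows match

Fix: Replace '= NULL' with 'IS NULL'

Corrected query:
SELECT id, kind FROM sensors WHERE reading IS NULL

Result:
id | kind 
---+------
2  | temp 
3  | sound
7  | light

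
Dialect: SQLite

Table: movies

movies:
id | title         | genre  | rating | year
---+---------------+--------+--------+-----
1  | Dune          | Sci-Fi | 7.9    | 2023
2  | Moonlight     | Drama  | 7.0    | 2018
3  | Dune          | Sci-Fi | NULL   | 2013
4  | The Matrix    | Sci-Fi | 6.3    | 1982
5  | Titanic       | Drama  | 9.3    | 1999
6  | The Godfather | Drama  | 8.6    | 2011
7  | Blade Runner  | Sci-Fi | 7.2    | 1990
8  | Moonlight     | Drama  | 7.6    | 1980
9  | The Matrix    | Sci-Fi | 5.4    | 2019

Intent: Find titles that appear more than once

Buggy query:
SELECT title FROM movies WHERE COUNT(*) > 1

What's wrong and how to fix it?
Bug: COUNT(*) is an aggregate and cannot be used in WHERE

Fix: GROUP BY title, then filter groups with HAVING COUNT(*) > 1

Corrected query:
SELECT title FROM movies GROUP BY title HAVING COUNT(*) > 1

Result:
title     
----------
Dune      
Moonlight 
The Matrix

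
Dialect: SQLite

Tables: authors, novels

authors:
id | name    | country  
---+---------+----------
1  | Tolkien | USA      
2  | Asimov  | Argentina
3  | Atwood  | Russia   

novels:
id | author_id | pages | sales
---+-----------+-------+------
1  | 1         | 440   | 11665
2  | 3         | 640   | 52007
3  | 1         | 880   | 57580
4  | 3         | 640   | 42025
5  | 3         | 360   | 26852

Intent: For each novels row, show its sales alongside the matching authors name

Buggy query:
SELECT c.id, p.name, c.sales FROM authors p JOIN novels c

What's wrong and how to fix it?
Bug: JOIN with no ON clause produces a cartesian product; every novels row pairs with every authors row

Fix: Add ON c.author_id = p.id to the JOIN

Corrected query:
SELECT c.id, p.name, c.sales FROM authors p JOIN novels c ON c.author_id = p.id

Result:
id | name    | sales
---+---------+------
1  | Tolkien | 11665
2  | Atwood  | 52007
3  | Tolkien | 57580
4  | Atwood  | 42025
5  | Atwood  | 26852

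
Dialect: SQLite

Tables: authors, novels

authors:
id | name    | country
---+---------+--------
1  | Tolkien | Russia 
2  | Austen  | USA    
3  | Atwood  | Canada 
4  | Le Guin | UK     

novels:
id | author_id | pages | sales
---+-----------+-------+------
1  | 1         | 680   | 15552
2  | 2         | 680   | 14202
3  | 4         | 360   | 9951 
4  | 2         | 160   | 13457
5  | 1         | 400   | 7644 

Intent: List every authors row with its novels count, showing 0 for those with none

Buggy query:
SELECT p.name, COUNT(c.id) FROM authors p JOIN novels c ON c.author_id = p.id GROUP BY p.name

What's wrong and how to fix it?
Bug: INNER JOIN drops authors rows that have no matching novels rows

Fix: Switch to LEFT JOIN to retain unmatched parent rows

Corrected query:
SELECT p.name, COUNT(c.id) FROM authors p LEFT JOIN novels c ON c.author_id = p.id GROUP BY p.name

Result:
name    | COUNT(c.id)
--------+------------
Atwood  | 0          
Austen  | 2          
Le Guin | 1          
Tolkien | 2          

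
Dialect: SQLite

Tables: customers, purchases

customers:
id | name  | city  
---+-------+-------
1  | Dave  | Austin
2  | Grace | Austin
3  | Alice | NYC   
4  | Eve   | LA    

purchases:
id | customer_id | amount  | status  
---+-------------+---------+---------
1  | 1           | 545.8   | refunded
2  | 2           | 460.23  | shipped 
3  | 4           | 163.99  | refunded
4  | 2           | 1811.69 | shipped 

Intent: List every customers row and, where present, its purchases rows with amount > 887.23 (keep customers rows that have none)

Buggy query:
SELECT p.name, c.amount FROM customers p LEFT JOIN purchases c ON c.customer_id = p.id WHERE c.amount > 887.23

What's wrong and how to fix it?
Bug: Filtering c.amount in WHERE discards the NULL rows produced by LEFT JOIN, turning it into an inner join

Fix: Put 'c.amount > 887.23' in the JOIN's ON clause instead of WHERE

Corrected query:
SELECT p.name, c.amount FROM customers p LEFT JOIN purchases c ON c.customer_id = p.id AND c.amount > 887.23

Result:
name  | amount 
------+--------
Dave  | NULL   
Grace | 1811.69
Alice | NULL   
Eve   | NULL   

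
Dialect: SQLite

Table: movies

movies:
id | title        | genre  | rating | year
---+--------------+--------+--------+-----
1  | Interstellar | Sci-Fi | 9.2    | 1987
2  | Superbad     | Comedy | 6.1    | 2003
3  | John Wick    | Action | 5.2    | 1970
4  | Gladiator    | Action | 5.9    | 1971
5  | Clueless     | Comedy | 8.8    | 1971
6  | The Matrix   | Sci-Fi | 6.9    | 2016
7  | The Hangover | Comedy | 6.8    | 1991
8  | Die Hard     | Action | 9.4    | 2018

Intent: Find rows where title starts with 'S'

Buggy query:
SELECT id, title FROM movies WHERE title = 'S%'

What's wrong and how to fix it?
Bug: Wildcards only work with LIKE; '=' treats '%' as a literal character

Fix: Replace '=' with LIKE so 'S%' is treated as a pattern

Corrected query:
SELECT id, title FROM movies WHERE title LIKE 'S%'

Result:
id | title   
---+---------
2  | Superbad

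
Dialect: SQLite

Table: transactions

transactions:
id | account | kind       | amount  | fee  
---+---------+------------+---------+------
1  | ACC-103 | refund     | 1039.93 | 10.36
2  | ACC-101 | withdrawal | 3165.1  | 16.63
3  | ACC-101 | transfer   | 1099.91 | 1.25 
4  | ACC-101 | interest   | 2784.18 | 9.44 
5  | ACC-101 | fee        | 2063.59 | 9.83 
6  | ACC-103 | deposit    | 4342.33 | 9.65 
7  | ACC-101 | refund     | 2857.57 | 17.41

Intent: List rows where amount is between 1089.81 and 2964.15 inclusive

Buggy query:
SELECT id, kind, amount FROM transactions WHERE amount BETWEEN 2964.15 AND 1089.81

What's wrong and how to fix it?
Bug: The bounds are reversed; BETWEEN a AND b requires a <= b to match anything

Fix: Write BETWEEN 1089.81 AND 2964.15

Corrected query:
SELECT id, kind, amount FROM transactions WHERE amount BETWEEN 1089.81 AND 2964.15

Result:
id | kind     | amount 
---+----------+--------
3  | transfer | 1099.91
4  | interest | 2784.18
5  | fee      | 2063.59
7  | refund   | 2857.57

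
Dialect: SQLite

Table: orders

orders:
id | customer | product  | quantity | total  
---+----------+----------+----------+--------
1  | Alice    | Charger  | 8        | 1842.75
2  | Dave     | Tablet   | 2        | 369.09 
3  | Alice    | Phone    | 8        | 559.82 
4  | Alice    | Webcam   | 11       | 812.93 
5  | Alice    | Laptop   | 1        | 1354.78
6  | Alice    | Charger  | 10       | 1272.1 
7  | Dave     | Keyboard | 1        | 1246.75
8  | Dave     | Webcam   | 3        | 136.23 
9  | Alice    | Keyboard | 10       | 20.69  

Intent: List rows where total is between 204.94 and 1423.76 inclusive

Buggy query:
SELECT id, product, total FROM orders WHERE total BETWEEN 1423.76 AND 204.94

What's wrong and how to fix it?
Bug: BETWEEN expects the lower bound first; with 1423.76 AND 204.94 the range is empty

Fix: Write BETWEEN 204.94 AND 1423.76

Corrected query:
SELECT id, product, total FROM orders WHERE total BETWEEN 204.94 AND 1423.76

Result:
id | product  | total  
---+----------+--------
2  | Tablet   | 369.09 
3  | Phone    | 559.82 
4  | Webcam   | 812.93 
5  | Laptop   | 1354.78
6  | Charger  | 1272.1 
7  | Keyboard | 1246.75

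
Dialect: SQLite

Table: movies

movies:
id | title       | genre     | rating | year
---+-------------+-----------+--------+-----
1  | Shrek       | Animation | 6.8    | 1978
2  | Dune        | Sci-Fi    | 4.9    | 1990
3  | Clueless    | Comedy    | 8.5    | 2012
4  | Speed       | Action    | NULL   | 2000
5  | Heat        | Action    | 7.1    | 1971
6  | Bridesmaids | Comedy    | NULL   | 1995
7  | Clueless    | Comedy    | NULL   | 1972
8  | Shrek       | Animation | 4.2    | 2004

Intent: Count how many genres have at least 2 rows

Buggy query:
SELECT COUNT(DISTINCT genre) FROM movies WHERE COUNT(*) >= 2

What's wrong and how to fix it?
Bug: COUNT(*) cannot appear in WHERE; the per-group count doesn't exist yet

Fix: Use a subquery that GROUPs and filters with HAVING, then count its rows

Corrected query:
SELECT COUNT(*) FROM (SELECT genre FROM movies GROUP BY genre HAVING COUNT(*) >= 2)

Result:
COUNT(*)
--------
3       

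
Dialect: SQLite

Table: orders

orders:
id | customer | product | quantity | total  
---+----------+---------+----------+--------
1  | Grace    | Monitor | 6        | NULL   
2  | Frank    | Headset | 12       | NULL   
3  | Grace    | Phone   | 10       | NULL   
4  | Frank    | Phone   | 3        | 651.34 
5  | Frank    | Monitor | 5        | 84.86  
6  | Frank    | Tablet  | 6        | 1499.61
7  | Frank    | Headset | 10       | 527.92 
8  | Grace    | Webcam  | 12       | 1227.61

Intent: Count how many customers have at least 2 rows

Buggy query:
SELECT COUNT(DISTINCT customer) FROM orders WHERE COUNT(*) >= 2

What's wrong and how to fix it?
Bug: WHERE filters individual rows, not groups, so a group-level COUNT is invalid there

Fix: Group first with HAVING COUNT(*) >= 2, then COUNT the resulting groups

Corrected query:
SELECT COUNT(*) FROM (SELECT customer FROM orders GROUP BY customer HAVING COUNT(*) >= 2)

Result:
COUNT(*)
--------
2       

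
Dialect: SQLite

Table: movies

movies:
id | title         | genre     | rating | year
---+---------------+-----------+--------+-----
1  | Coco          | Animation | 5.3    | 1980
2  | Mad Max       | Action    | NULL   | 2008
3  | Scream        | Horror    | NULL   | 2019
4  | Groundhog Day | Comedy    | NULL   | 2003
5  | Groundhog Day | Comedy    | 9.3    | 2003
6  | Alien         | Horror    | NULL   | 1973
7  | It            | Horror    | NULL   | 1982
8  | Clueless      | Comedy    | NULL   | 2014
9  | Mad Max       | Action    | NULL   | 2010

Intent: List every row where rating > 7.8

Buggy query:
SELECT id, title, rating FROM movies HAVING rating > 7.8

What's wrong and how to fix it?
Bug: HAVING filters the output of aggregation, but this query has no GROUP BY and no aggregate functions, so SQLite rejects it (HAVING clause on a non-aggregate query); the condition here is per row

Fix: Replace HAVING with WHERE since the condition applies to individual rows

Corrected query:
SELECT id, title, rating FROM movies WHERE rating > 7.8

Result:
id | title         | rating
---+---------------+-------
5  | Groundhog Day | 9.3   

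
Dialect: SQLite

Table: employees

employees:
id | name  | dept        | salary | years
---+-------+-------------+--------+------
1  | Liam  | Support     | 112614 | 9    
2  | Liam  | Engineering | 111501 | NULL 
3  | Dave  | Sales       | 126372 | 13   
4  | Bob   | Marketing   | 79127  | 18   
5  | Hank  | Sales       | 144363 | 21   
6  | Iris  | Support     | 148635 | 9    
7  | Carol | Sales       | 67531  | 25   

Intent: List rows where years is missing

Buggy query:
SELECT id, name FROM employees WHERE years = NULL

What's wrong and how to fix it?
Bug: '= NULL' is always unknown in SQL three-valued logic, so no rows match

Fix: Replace '= NULL' with 'IS NULL'

Corrected query:
SELECT id, name FROM employees WHERE years IS NULL

Result:
id | name
---+-----
2  | Liam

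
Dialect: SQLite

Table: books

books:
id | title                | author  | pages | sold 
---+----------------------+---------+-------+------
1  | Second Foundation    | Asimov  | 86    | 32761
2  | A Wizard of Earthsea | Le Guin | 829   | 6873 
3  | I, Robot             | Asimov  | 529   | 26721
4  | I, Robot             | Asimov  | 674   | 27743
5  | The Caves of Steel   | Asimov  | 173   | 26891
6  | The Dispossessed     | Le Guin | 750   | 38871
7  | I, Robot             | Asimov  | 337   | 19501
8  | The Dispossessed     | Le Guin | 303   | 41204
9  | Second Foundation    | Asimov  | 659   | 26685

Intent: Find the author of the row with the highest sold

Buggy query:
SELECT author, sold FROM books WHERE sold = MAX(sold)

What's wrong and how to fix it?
Bug: WHERE is evaluated per row; an aggregate over the whole table isn't defined there

Fix: Wrap MAX in a scalar subquery so WHERE compares against a single value

Corrected query:
SELECT author, sold FROM books WHERE sold = (SELECT MAX(sold) FROM books)

Result:
author  | sold 
--------+------
Le Guin | 41204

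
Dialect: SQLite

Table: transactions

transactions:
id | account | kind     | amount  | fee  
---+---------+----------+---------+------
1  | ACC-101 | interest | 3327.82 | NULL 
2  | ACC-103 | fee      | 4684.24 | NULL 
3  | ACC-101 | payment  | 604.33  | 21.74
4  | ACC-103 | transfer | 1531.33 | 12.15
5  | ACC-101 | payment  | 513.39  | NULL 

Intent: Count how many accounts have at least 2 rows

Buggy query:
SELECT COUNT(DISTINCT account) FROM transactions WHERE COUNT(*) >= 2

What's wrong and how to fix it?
Bug: COUNT(*) cannot appear in WHERE; the per-group count doesn't exist yet

Fix: Group first with HAVING COUNT(*) >= 2, then COUNT the resulting groups

Corrected query:
SELECT COUNT(*) FROM (SELECT account FROM transactions GROUP BY account HAVING COUNT(*) >= 2)

Result:
COUNT(*)
--------
2       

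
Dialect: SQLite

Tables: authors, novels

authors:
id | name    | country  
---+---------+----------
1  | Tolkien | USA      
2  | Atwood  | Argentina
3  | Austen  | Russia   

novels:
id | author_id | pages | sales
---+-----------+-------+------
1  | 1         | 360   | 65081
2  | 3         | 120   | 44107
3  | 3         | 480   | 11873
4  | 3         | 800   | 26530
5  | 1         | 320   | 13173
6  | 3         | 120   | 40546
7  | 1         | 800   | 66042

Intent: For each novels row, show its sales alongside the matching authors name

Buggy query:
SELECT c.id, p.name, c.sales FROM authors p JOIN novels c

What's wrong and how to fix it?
Bug: Missing join condition: each novels row is matched to all authors rows instead of just its own

Fix: Specify the join condition linking the foreign key to the parent id

Corrected query:
SELECT c.id, p.name, c.sales FROM authors p JOIN novels c ON c.author_id = p.id

Result:
id | name    | sales
---+---------+------
1  | Tolkien | 65081
2  | Austen  | 44107
3  | Austen  | 11873
4  | Austen  | 26530
5  | Tolkien | 13173
6  | Austen  | 40546
7  | Tolkien | 66042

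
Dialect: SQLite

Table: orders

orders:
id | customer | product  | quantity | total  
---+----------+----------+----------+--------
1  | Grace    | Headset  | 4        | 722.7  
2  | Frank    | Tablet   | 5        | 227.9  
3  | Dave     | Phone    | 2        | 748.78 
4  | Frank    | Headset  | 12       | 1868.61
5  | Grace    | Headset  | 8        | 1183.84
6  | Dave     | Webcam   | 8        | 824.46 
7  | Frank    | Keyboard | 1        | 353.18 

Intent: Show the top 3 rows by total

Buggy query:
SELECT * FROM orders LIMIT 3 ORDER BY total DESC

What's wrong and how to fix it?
Bug: LIMIT must come after ORDER BY

Fix: Swap the clauses: ORDER BY first, then LIMIT

Corrected query:
SELECT * FROM orders ORDER BY total DESC LIMIT 3

Result:
id | customer | product | quantity | total  
---+----------+---------+----------+--------
4  | Frank    | Headset | 12       | 1868.61
5  | Grace    | Headset | 8        | 1183.84
6  | Dave     | Webcam  | 8        | 824.46 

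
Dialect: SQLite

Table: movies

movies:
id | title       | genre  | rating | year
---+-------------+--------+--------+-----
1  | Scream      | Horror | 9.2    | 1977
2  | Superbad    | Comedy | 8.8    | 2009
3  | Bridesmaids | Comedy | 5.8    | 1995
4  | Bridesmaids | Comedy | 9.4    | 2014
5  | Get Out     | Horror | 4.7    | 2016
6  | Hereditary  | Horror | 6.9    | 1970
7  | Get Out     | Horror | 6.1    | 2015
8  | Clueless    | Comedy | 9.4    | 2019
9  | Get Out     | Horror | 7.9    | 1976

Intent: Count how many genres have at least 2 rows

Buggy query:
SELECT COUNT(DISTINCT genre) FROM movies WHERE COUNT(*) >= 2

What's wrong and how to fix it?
Bug: COUNT(*) cannot appear in WHERE; the per-group count doesn't exist yet

Fix: Group first with HAVING COUNT(*) >= 2, then COUNT the resulting groups

Corrected query:
SELECT COUNT(*) FROM (SELECT genre FROM movies GROUP BY genre HAVING COUNT(*) >= 2)

Result:
COUNT(*)
--------
2       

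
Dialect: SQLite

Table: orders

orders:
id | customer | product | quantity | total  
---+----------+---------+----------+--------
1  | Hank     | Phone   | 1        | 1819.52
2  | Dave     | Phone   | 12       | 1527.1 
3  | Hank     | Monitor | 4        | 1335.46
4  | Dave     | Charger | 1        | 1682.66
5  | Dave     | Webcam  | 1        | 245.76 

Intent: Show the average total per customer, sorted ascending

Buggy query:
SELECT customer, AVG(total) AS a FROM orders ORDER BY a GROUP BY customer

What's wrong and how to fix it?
Bug: GROUP BY must precede ORDER BY

Fix: Reorder: SELECT … FROM … GROUP BY … ORDER BY …

Corrected query:
SELECT customer, AVG(total) AS a FROM orders GROUP BY customer ORDER BY a

Result:
customer | a      
---------+--------
Dave     | 1151.84
Hank     | 1577.49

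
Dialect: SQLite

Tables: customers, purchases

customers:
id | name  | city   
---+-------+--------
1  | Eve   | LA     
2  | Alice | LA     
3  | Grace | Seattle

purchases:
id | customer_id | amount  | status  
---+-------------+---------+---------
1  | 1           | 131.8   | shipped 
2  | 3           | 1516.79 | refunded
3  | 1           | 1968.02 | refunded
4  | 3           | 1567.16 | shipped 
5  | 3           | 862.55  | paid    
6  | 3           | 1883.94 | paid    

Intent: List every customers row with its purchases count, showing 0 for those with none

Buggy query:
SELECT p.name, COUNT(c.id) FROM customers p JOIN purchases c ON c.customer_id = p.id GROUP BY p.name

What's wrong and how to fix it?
Bug: An inner join excludes parents with zero children

Fix: Use LEFT JOIN so parents without children still appear (COUNT(c.id) gives 0)

Corrected query:
SELECT p.name, COUNT(c.id) FROM customers p LEFT JOIN purchases c ON c.customer_id = p.id GROUP BY p.name

Result:
name  | COUNT(c.id)
------+------------
Alice | 0          
Eve   | 2          
Grace | 4          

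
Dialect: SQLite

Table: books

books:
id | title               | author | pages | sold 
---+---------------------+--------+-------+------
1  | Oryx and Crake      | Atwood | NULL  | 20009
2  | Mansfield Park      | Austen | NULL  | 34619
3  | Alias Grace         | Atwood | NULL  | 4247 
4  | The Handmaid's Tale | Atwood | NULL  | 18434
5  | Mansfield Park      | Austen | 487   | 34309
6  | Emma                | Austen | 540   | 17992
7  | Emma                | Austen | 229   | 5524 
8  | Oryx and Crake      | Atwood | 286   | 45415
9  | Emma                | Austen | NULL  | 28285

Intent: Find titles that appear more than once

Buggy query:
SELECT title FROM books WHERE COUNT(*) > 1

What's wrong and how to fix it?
Bug: WHERE can't reference COUNT(*); aggregates are computed after WHERE

Fix: Group first, then use HAVING for the count condition

Corrected query:
SELECT title FROM books GROUP BY title HAVING COUNT(*) > 1

Result:
title         
--------------
Emma          
Mansfield Park
Oryx and Crake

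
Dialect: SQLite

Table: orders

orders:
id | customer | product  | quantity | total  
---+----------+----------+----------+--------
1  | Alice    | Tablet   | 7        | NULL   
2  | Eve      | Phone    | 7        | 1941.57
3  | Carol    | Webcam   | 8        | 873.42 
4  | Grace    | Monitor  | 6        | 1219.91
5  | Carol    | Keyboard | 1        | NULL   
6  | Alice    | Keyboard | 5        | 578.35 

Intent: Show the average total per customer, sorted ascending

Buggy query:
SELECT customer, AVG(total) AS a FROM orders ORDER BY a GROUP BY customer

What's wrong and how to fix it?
Bug: ORDER BY appears before GROUP BY; SQL clause order requires GROUP BY first

Fix: Reorder: SELECT … FROM … GROUP BY … ORDER BY …

Corrected query:
SELECT customer, AVG(total) AS a FROM orders GROUP BY customer ORDER BY a

Result:
customer | a      
---------+--------
Alice    | 578.35 
Carol    | 873.42 
Grace    | 1219.91
Eve      | 1941.57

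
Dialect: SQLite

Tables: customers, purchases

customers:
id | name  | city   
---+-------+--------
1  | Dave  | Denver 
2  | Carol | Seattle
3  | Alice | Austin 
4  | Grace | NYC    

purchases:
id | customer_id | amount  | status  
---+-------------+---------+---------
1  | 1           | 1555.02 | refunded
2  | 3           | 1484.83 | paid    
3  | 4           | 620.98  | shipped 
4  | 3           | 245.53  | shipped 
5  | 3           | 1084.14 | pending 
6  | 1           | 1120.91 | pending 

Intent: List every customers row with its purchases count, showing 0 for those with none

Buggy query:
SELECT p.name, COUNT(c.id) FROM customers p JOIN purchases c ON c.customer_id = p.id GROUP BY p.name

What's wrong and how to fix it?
Bug: INNER JOIN drops customers rows that have no matching purchases rows

Fix: Switch to LEFT JOIN to retain unmatched parent rows

Corrected query:
SELECT p.name, COUNT(c.id) FROM customers p LEFT JOIN purchases c ON c.customer_id = p.id GROUP BY p.name

Result:
name  | COUNT(c.id)
------+------------
Alice | 3          
Carol | 0          
Dave  | 2          
Grace | 1          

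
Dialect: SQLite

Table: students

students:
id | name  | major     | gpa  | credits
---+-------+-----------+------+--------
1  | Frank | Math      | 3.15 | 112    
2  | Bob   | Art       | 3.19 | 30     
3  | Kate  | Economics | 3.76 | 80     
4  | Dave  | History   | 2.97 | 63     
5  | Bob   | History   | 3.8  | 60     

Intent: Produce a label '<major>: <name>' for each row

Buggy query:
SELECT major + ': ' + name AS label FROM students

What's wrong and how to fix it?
Bug: SQLite uses || for string concatenation; + coerces text to numbers (yielding 0)

Fix: Use the || operator for string concatenation

Corrected query:
SELECT major || ': ' || name AS label FROM students

Result:
label          
---------------
Math: Frank    
Art: Bob       
Economics: Kate
History: Dave  
History: Bob   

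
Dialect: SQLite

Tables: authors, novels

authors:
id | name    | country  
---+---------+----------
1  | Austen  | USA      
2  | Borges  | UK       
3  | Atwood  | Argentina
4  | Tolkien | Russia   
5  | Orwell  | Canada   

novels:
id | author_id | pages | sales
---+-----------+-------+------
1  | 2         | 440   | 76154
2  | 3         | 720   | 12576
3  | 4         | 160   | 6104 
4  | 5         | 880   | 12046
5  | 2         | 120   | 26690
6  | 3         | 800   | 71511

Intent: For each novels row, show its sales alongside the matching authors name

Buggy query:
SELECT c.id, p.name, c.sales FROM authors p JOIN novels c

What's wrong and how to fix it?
Bug: JOIN with no ON clause produces a cartesian product; every novels row pairs with every authors row

Fix: Add ON c.author_id = p.id to the JOIN

Corrected query:
SELECT c.id, p.name, c.sales FROM authors p JOIN novels c ON c.author_id = p.id

Result:
id | name    | sales
---+---------+------
1  | Borges  | 76154
2  | Atwood  | 12576
3  | Tolkien | 6104 
4  | Orwell  | 12046
5  | Borges  | 26690
6  | Atwood  | 71511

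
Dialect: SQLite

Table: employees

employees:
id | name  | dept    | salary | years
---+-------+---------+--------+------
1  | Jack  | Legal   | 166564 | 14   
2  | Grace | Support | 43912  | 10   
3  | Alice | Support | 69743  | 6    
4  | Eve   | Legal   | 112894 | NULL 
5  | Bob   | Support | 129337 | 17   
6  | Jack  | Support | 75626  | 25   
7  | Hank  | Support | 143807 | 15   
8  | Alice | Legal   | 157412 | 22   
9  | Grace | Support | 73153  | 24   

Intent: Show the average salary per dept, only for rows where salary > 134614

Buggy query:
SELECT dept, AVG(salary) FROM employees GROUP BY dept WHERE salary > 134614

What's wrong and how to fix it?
Bug: WHERE cannot follow GROUP BY

Fix: Move the WHERE clause before GROUP BY

Corrected query:
SELECT dept, AVG(salary) FROM employees WHERE salary > 134614 GROUP BY dept

Result:
dept    | AVG(salary)
--------+------------
Legal   | 161988     
Support | 143807     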